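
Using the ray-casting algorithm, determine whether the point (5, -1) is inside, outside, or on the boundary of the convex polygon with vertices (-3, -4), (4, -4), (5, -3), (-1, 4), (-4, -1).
The point (5, -1) lies strictly outside the polygon

Cast a horizontal ray to the right from the query point and count how many polygon edges it crosses (each edge strictly once or zero times, handled with the usual half-open convention). 
Parity of crossings → even ⇒ outside.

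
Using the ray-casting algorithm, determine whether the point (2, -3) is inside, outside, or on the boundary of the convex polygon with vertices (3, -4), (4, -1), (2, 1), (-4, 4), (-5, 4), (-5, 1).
The point (2, -3) lies strictly inside the polygon

Cast a horizontal ray to the right from the query point and count how many polygon edges it crosses (each edge strictly once or zero times, handled with the usual half-open convention). 
Parity of crossings → odd ⇒ inside.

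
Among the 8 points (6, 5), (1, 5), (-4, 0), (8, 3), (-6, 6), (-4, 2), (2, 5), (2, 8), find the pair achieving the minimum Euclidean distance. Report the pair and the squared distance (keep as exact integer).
Pair = ((1, 5), (2, 5)); squared distance = 1

Compute all C(8, 2) = 28 pairwise squared distances (x_i − x_j)² + (y_i − y_j)². The minimum is 1, attained by the pair ((1, 5), (2, 5)).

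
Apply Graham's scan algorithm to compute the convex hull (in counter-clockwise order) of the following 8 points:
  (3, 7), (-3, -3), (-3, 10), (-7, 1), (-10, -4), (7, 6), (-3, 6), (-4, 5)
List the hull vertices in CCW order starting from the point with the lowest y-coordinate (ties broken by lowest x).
Hull (CCW) = [(-10, -4), (-3, -3), (7, 6), (-3, 10)]

Graham scan procedure:
  1. Find the pivot p₀ = point with lowest y (tie → lowest x): (-10, -4).
  2. Sort the remaining points by polar angle around p₀.
  3. Walk through sorted points, maintaining a stack; pop the top while the last three entries make a non-left turn (cross product ≤ 0).
  4. Final stack is the convex hull in CCW order: (-10, -4), (-3, -3), (7, 6), (-3, 10).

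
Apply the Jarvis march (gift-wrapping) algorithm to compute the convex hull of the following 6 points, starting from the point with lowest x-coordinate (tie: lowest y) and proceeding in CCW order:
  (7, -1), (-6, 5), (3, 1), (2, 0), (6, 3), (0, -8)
Hull (CCW) = [(-6, 5), (0, -8), (7, -1), (6, 3)]

Jarvis march: at each step, from the current hull vertex p, select the next vertex q as the point such that every other point lies strictly to the left of (or on) the directed line p → q. (Equivalently: for every other point r, the cross product (q − p) × (r − p) ≥ 0.)
Starting point (lowest x, tie lowest y): (-6, 5). Wrap until returning to start. Resulting hull: (-6, 5), (0, -8), (7, -1), (6, 3).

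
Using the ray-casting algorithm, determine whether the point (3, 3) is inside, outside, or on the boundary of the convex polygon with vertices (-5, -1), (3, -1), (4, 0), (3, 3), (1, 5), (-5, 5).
The point (3, 3) lies on the polygon boundary

Boundary check: the query satisfies the collinearity and bounding-box conditions for some polygon edge, so it lies exactly on the boundary.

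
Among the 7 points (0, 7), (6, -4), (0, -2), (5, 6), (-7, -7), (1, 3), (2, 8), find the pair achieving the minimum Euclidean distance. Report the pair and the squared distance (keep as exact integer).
Pair = ((0, 7), (2, 8)); squared distance = 5

Compute all C(7, 2) = 21 pairwise squared distances (x_i − x_j)² + (y_i − y_j)². The minimum is 5, attained by the pair ((0, 7), (2, 8)).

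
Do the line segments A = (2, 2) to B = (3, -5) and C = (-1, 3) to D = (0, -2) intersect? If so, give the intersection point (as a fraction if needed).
No (intersection of containing lines falls outside at least one segment)

Parametrize and solve: t = 7, s = 10. At least one of these is outside [0, 1], so the segments do not intersect.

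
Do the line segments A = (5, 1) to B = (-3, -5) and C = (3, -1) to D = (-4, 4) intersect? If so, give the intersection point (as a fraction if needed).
Yes; intersection at (109/41, -31/41) (t = 12/41 on AB, s = 2/41 on CD)

Parametrize AB as A + t(B − A) = (5 + -8 t, 1 + -6 t) and CD as C + s(D − C) = (3 + -7 s, -1 + 5 s). Solve the linear system for (t, s). Determinant = 82 ≠ 0, so a unique intersection of the containing lines exists. Solution: t = 12/41, s = 2/41 — both in [0, 1], so the segments cross. Intersection point: (109/41, -31/41).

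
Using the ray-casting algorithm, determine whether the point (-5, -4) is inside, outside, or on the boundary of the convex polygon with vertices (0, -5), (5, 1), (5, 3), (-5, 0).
The point (-5, -4) lies strictly outside the polygon

Cast a horizontal ray to the right from the query point and count how many polygon edges it crosses (each edge strictly once or zero times, handled with the usual half-open convention). 
Parity of crossings → even ⇒ outside.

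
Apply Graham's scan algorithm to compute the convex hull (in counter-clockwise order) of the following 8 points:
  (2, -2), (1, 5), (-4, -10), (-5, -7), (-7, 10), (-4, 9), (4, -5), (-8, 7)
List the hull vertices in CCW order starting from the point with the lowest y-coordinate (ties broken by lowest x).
Hull (CCW) = [(-4, -10), (4, -5), (1, 5), (-4, 9), (-7, 10), (-8, 7), (-5, -7)]

Graham scan procedure:
  1. Find the pivot p₀ = point with lowest y (tie → lowest x): (-4, -10).
  2. Sort the remaining points by polar angle around p₀.
  3. Walk through sorted points, maintaining a stack; pop the top while the last three entries make a non-left turn (cross product ≤ 0).
  4. Final stack is the convex hull in CCW order: (-4, -10), (4, -5), (1, 5), (-4, 9), (-7, 10), (-8, 7), (-5, -7).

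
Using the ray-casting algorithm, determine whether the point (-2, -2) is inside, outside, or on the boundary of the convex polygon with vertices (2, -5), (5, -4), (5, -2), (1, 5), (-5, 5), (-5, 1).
The point (-2, -2) lies strictly outside the polygon

Cast a horizontal ray to the right from the query point and count how many polygon edges it crosses (each edge strictly once or zero times, handled with the usual half-open convention). 
Parity of crossings → even ⇒ outside.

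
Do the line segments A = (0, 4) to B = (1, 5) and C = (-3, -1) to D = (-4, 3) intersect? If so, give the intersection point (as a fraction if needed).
No (intersection of containing lines falls outside at least one segment)

Parametrize and solve: t = -17/5, s = 2/5. At least one of these is outside [0, 1], so the segments do not intersect.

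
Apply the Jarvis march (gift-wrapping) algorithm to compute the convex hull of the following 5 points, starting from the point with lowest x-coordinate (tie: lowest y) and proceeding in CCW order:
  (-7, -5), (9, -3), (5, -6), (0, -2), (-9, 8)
Hull (CCW) = [(-9, 8), (-7, -5), (5, -6), (9, -3)]

Jarvis march: at each step, from the current hull vertex p, select the next vertex q as the point such that every other point lies strictly to the left of (or on) the directed line p → q. (Equivalently: for every other point r, the cross product (q − p) × (r − p) ≥ 0.)
Starting point (lowest x, tie lowest y): (-9, 8). Wrap until returning to start. Resulting hull: (-9, 8), (-7, -5), (5, -6), (9, -3).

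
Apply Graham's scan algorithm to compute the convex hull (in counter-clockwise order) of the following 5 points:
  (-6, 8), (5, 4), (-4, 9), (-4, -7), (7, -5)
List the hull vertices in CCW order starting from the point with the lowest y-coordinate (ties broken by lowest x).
Hull (CCW) = [(-4, -7), (7, -5), (5, 4), (-4, 9), (-6, 8)]

Graham scan procedure:
  1. Find the pivot p₀ = point with lowest y (tie → lowest x): (-4, -7).
  2. Sort the remaining points by polar angle around p₀.
  3. Walk through sorted points, maintaining a stack; pop the top while the last three entries make a non-left turn (cross product ≤ 0).
  4. Final stack is the convex hull in CCW order: (-4, -7), (7, -5), (5, 4), (-4, 9), (-6, 8).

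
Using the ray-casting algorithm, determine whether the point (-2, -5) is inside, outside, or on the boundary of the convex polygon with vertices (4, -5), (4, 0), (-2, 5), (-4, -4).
The point (-2, -5) lies strictly outside the polygon

Cast a horizontal ray to the right from the query point and count how many polygon edges it crosses (each edge strictly once or zero times, handled with the usual half-open convention). 
Parity of crossings → even ⇒ outside.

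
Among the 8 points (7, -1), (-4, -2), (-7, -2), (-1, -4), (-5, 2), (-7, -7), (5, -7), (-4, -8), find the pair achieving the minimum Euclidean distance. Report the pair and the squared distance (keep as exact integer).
Pair = ((-4, -2), (-7, -2)); squared distance = 9

Compute all C(8, 2) = 28 pairwise squared distances (x_i − x_j)² + (y_i − y_j)². The minimum is 9, attained by the pair ((-4, -2), (-7, -2)).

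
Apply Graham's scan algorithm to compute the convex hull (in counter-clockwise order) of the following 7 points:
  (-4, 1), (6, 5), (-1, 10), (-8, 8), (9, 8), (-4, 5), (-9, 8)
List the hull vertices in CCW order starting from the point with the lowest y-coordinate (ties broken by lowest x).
Hull (CCW) = [(-4, 1), (6, 5), (9, 8), (-1, 10), (-9, 8)]

Graham scan procedure:
  1. Find the pivot p₀ = point with lowest y (tie → lowest x): (-4, 1).
  2. Sort the remaining points by polar angle around p₀.
  3. Walk through sorted points, maintaining a stack; pop the top while the last three entries make a non-left turn (cross product ≤ 0).
  4. Final stack is the convex hull in CCW order: (-4, 1), (6, 5), (9, 8), (-1, 10), (-9, 8).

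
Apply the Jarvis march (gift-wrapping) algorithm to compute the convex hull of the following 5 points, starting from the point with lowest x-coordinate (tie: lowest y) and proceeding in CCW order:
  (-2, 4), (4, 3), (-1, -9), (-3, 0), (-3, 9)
Hull (CCW) = [(-3, 0), (-1, -9), (4, 3), (-3, 9)]

Jarvis march: at each step, from the current hull vertex p, select the next vertex q as the point such that every other point lies strictly to the left of (or on) the directed line p → q. (Equivalently: for every other point r, the cross product (q − p) × (r − p) ≥ 0.)
Starting point (lowest x, tie lowest y): (-3, 0). Wrap until returning to start. Resulting hull: (-3, 0), (-1, -9), (4, 3), (-3, 9).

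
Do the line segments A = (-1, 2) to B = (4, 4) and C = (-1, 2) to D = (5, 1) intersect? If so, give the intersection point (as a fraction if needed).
Yes; intersection at (-1, 2) (t = 0 on AB, s = 0 on CD)

Parametrize AB as A + t(B − A) = (-1 + 5 t, 2 + 2 t) and CD as C + s(D − C) = (-1 + 6 s, 2 + -1 s). Solve the linear system for (t, s). Determinant = 17 ≠ 0, so a unique intersection of the containing lines exists. Solution: t = 0, s = 0 — both in [0, 1], so the segments cross. Intersection point: (-1, 2).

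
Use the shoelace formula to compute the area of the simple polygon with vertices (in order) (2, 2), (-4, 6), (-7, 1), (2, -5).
Area = 105/2

Shoelace formula: Area = (1/2) |Σ_i (x_i · y_{i+1} − x_{i+1} · y_i)| (indices mod n). Compute each cross term:
  (2)(6) − (-4)(2) = 20
  (-4)(1) − (-7)(6) = 38
  (-7)(-5) − (2)(1) = 33
  (2)(2) − (2)(-5) = 14
Sum = 105, so (signed) Area = 105/2 = 105/2, |Area| = 105/2.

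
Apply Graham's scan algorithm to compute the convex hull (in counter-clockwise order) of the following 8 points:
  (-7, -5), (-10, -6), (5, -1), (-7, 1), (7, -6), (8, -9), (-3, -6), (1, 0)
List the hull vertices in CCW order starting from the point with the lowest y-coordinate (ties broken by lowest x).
Hull (CCW) = [(8, -9), (7, -6), (5, -1), (1, 0), (-7, 1), (-10, -6)]

Graham scan procedure:
  1. Find the pivot p₀ = point with lowest y (tie → lowest x): (8, -9).
  2. Sort the remaining points by polar angle around p₀.
  3. Walk through sorted points, maintaining a stack; pop the top while the last three entries make a non-left turn (cross product ≤ 0).
  4. Final stack is the convex hull in CCW order: (8, -9), (7, -6), (5, -1), (1, 0), (-7, 1), (-10, -6).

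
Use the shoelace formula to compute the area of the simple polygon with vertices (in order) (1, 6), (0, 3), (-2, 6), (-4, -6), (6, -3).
Area = 66

Shoelace formula: Area = (1/2) |Σ_i (x_i · y_{i+1} − x_{i+1} · y_i)| (indices mod n). Compute each cross term:
  (1)(3) − (0)(6) = 3
  (0)(6) − (-2)(3) = 6
  (-2)(-6) − (-4)(6) = 36
  (-4)(-3) − (6)(-6) = 48
  (6)(6) − (1)(-3) = 39
Sum = 132, so (signed) Area = 132/2 = 66, |Area| = 66.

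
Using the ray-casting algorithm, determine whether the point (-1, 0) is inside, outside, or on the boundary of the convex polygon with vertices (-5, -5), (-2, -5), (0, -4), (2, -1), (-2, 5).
The point (-1, 0) lies strictly inside the polygon

Cast a horizontal ray to the right from the query point and count how many polygon edges it crosses (each edge strictly once or zero times, handled with the usual half-open convention). 
Parity of crossings → odd ⇒ inside.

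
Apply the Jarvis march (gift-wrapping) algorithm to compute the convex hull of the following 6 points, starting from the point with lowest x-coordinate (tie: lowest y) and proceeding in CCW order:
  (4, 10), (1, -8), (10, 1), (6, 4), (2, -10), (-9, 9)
Hull (CCW) = [(-9, 9), (2, -10), (10, 1), (4, 10)]

Jarvis march: at each step, from the current hull vertex p, select the next vertex q as the point such that every other point lies strictly to the left of (or on) the directed line p → q. (Equivalently: for every other point r, the cross product (q − p) × (r − p) ≥ 0.)
Starting point (lowest x, tie lowest y): (-9, 9). Wrap until returning to start. Resulting hull: (-9, 9), (2, -10), (10, 1), (4, 10).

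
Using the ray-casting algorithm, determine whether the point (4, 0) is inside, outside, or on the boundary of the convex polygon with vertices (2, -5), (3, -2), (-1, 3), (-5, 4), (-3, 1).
The point (4, 0) lies strictly outside the polygon

Cast a horizontal ray to the right from the query point and count how many polygon edges it crosses (each edge strictly once or zero times, handled with the usual half-open convention). 
Parity of crossings → even ⇒ outside.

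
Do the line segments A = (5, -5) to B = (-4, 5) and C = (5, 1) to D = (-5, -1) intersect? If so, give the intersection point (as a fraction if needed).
Yes; intersection at (25/59, 5/59) (t = 30/59 on AB, s = 27/59 on CD)

Parametrize AB as A + t(B − A) = (5 + -9 t, -5 + 10 t) and CD as C + s(D − C) = (5 + -10 s, 1 + -2 s). Solve the linear system for (t, s). Determinant = -118 ≠ 0, so a unique intersection of the containing lines exists. Solution: t = 30/59, s = 27/59 — both in [0, 1], so the segments cross. Intersection point: (25/59, 5/59).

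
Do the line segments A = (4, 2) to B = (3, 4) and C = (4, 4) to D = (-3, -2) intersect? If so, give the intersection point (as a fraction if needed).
Yes; intersection at (33/10, 17/5) (t = 7/10 on AB, s = 1/10 on CD)

Parametrize AB as A + t(B − A) = (4 + -1 t, 2 + 2 t) and CD as C + s(D − C) = (4 + -7 s, 4 + -6 s). Solve the linear system for (t, s). Determinant = -20 ≠ 0, so a unique intersection of the containing lines exists. Solution: t = 7/10, s = 1/10 — both in [0, 1], so the segments cross. Intersection point: (33/10, 17/5).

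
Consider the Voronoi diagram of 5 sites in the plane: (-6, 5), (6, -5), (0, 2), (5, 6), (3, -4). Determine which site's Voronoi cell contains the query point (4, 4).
Nearest site = (5, 6)

The Voronoi cell of site s contains exactly those query points closer to s than to any other site. Compute squared distances from q = (4, 4) to each site:
  (5 − 4)² + (6 − 4)² = 5
  (0 − 4)² + (2 − 4)² = 20
  (3 − 4)² + (-4 − 4)² = 65
  (6 − 4)² + (-5 − 4)² = 85
  (-6 − 4)² + (5 − 4)² = 101
Minimum is attained by (5, 6), so q lies in its Voronoi cell.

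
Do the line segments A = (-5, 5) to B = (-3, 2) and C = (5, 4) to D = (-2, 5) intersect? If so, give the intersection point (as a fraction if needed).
No (intersection of containing lines falls outside at least one segment)

Parametrize and solve: t = -3/19, s = 28/19. At least one of these is outside [0, 1], so the segments do not intersect.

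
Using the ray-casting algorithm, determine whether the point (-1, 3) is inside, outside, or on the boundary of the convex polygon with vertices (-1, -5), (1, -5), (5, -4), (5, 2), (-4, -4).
The point (-1, 3) lies strictly outside the polygon

Cast a horizontal ray to the right from the query point and count how many polygon edges it crosses (each edge strictly once or zero times, handled with the usual half-open convention). 
Parity of crossings → even ⇒ outside.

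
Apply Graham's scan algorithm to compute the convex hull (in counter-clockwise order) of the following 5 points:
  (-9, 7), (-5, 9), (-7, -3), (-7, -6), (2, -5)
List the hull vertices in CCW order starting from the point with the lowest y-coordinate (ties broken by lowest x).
Hull (CCW) = [(-7, -6), (2, -5), (-5, 9), (-9, 7)]

Graham scan procedure:
  1. Find the pivot p₀ = point with lowest y (tie → lowest x): (-7, -6).
  2. Sort the remaining points by polar angle around p₀.
  3. Walk through sorted points, maintaining a stack; pop the top while the last three entries make a non-left turn (cross product ≤ 0).
  4. Final stack is the convex hull in CCW order: (-7, -6), (2, -5), (-5, 9), (-9, 7).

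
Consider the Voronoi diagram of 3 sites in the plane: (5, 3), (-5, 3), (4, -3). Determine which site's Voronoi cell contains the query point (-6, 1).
Nearest site = (-5, 3)

The Voronoi cell of site s contains exactly those query points closer to s than to any other site. Compute squared distances from q = (-6, 1) to each site:
  (-5 − -6)² + (3 − 1)² = 5
  (4 − -6)² + (-3 − 1)² = 116
  (5 − -6)² + (3 − 1)² = 125
Minimum is attained by (-5, 3), so q lies in its Voronoi cell.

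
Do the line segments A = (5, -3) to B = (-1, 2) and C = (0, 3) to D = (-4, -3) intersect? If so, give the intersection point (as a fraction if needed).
Yes; intersection at (-11/14, 51/28) (t = 27/28 on AB, s = 11/56 on CD)

Parametrize AB as A + t(B − A) = (5 + -6 t, -3 + 5 t) and CD as C + s(D − C) = (0 + -4 s, 3 + -6 s). Solve the linear system for (t, s). Determinant = -56 ≠ 0, so a unique intersection of the containing lines exists. Solution: t = 27/28, s = 11/56 — both in [0, 1], so the segments cross. Intersection point: (-11/14, 51/28).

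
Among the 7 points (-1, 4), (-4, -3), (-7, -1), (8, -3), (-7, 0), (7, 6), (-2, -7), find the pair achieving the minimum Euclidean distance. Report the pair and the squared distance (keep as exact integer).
Pair = ((-7, -1), (-7, 0)); squared distance = 1

Compute all C(7, 2) = 21 pairwise squared distances (x_i − x_j)² + (y_i − y_j)². The minimum is 1, attained by the pair ((-7, -1), (-7, 0)).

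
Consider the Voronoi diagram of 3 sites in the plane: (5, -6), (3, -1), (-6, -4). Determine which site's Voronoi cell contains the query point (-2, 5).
Nearest site = (3, -1)

The Voronoi cell of site s contains exactly those query points closer to s than to any other site. Compute squared distances from q = (-2, 5) to each site:
  (3 − -2)² + (-1 − 5)² = 61
  (-6 − -2)² + (-4 − 5)² = 97
  (5 − -2)² + (-6 − 5)² = 170
Minimum is attained by (3, -1), so q lies in its Voronoi cell.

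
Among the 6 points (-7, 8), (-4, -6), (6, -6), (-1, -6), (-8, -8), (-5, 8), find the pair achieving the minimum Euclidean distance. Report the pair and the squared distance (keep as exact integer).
Pair = ((-7, 8), (-5, 8)); squared distance = 4

Compute all C(6, 2) = 15 pairwise squared distances (x_i − x_j)² + (y_i − y_j)². The minimum is 4, attained by the pair ((-7, 8), (-5, 8)).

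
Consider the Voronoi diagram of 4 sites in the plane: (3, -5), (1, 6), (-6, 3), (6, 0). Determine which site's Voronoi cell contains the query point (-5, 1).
Nearest site = (-6, 3)

The Voronoi cell of site s contains exactly those query points closer to s than to any other site. Compute squared distances from q = (-5, 1) to each site:
  (-6 − -5)² + (3 − 1)² = 5
  (1 − -5)² + (6 − 1)² = 61
  (3 − -5)² + (-5 − 1)² = 100
  (6 − -5)² + (0 − 1)² = 122
Minimum is attained by (-6, 3), so q lies in its Voronoi cell.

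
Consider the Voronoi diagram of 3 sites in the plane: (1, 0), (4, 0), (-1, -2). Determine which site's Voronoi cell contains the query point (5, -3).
Nearest site = (4, 0)

The Voronoi cell of site s contains exactly those query points closer to s than to any other site. Compute squared distances from q = (5, -3) to each site:
  (4 − 5)² + (0 − -3)² = 10
  (1 − 5)² + (0 − -3)² = 25
  (-1 − 5)² + (-2 − -3)² = 37
Minimum is attained by (4, 0), so q lies in its Voronoi cell.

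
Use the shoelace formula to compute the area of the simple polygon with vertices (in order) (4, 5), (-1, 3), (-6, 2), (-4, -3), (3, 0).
Area = 83/2

Shoelace formula: Area = (1/2) |Σ_i (x_i · y_{i+1} − x_{i+1} · y_i)| (indices mod n). Compute each cross term:
  (4)(3) − (-1)(5) = 17
  (-1)(2) − (-6)(3) = 16
  (-6)(-3) − (-4)(2) = 26
  (-4)(0) − (3)(-3) = 9
  (3)(5) − (4)(0) = 15
Sum = 83, so (signed) Area = 83/2 = 83/2, |Area| = 83/2.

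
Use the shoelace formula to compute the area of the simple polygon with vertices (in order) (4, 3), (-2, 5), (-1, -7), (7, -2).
Area = 125/2

Shoelace formula: Area = (1/2) |Σ_i (x_i · y_{i+1} − x_{i+1} · y_i)| (indices mod n). Compute each cross term:
  (4)(5) − (-2)(3) = 26
  (-2)(-7) − (-1)(5) = 19
  (-1)(-2) − (7)(-7) = 51
  (7)(3) − (4)(-2) = 29
Sum = 125, so (signed) Area = 125/2 = 125/2, |Area| = 125/2.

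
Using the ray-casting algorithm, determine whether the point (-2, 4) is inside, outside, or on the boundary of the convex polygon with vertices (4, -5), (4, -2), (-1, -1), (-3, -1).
The point (-2, 4) lies strictly outside the polygon

Cast a horizontal ray to the right from the query point and count how many polygon edges it crosses (each edge strictly once or zero times, handled with the usual half-open convention). 
Parity of crossings → even ⇒ outside.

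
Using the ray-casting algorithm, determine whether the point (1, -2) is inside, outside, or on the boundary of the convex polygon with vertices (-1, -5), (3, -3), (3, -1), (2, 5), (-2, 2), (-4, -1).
The point (1, -2) lies strictly inside the polygon

Cast a horizontal ray to the right from the query point and count how many polygon edges it crosses (each edge strictly once or zero times, handled with the usual half-open convention). 
Parity of crossings → odd ⇒ inside.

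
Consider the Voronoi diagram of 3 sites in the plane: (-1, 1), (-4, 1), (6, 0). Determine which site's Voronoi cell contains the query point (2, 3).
Nearest site = (-1, 1)

The Voronoi cell of site s contains exactly those query points closer to s than to any other site. Compute squared distances from q = (2, 3) to each site:
  (-1 − 2)² + (1 − 3)² = 13
  (6 − 2)² + (0 − 3)² = 25
  (-4 − 2)² + (1 − 3)² = 40
Minimum is attained by (-1, 1), so q lies in its Voronoi cell.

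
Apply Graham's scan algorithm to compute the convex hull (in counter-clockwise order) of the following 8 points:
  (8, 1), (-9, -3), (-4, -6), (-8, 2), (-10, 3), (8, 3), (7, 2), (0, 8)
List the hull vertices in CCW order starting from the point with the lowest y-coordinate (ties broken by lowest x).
Hull (CCW) = [(-4, -6), (8, 1), (8, 3), (0, 8), (-10, 3), (-9, -3)]

Graham scan procedure:
  1. Find the pivot p₀ = point with lowest y (tie → lowest x): (-4, -6).
  2. Sort the remaining points by polar angle around p₀.
  3. Walk through sorted points, maintaining a stack; pop the top while the last three entries make a non-left turn (cross product ≤ 0).
  4. Final stack is the convex hull in CCW order: (-4, -6), (8, 1), (8, 3), (0, 8), (-10, 3), (-9, -3).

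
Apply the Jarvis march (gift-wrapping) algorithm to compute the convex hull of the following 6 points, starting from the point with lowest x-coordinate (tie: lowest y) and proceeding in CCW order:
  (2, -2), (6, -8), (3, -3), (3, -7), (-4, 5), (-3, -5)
Hull (CCW) = [(-4, 5), (-3, -5), (6, -8), (3, -3)]

Jarvis march: at each step, from the current hull vertex p, select the next vertex q as the point such that every other point lies strictly to the left of (or on) the directed line p → q. (Equivalently: for every other point r, the cross product (q − p) × (r − p) ≥ 0.)
Starting point (lowest x, tie lowest y): (-4, 5). Wrap until returning to start. Resulting hull: (-4, 5), (-3, -5), (6, -8), (3, -3).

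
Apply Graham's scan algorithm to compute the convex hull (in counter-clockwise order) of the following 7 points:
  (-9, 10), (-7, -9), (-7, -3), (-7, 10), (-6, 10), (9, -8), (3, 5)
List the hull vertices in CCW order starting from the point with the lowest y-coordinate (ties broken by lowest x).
Hull (CCW) = [(-7, -9), (9, -8), (3, 5), (-6, 10), (-9, 10)]

Graham scan procedure:
  1. Find the pivot p₀ = point with lowest y (tie → lowest x): (-7, -9).
  2. Sort the remaining points by polar angle around p₀.
  3. Walk through sorted points, maintaining a stack; pop the top while the last three entries make a non-left turn (cross product ≤ 0).
  4. Final stack is the convex hull in CCW order: (-7, -9), (9, -8), (3, 5), (-6, 10), (-9, 10).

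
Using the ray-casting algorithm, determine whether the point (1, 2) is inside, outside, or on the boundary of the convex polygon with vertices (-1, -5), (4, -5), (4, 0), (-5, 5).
The point (1, 2) lies strictly outside the polygon

Cast a horizontal ray to the right from the query point and count how many polygon edges it crosses (each edge strictly once or zero times, handled with the usual half-open convention). 
Parity of crossings → even ⇒ outside.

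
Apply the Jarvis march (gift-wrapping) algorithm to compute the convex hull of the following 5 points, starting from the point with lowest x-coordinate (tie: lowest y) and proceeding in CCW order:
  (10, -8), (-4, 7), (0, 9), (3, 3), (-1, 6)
Hull (CCW) = [(-4, 7), (10, -8), (0, 9)]

Jarvis march: at each step, from the current hull vertex p, select the next vertex q as the point such that every other point lies strictly to the left of (or on) the directed line p → q. (Equivalently: for every other point r, the cross product (q − p) × (r − p) ≥ 0.)
Starting point (lowest x, tie lowest y): (-4, 7). Wrap until returning to start. Resulting hull: (-4, 7), (10, -8), (0, 9).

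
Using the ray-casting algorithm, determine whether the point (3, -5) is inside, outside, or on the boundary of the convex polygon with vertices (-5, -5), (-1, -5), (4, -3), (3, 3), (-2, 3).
The point (3, -5) lies strictly outside the polygon

Cast a horizontal ray to the right from the query point and count how many polygon edges it crosses (each edge strictly once or zero times, handled with the usual half-open convention). 
Parity of crossings → even ⇒ outside.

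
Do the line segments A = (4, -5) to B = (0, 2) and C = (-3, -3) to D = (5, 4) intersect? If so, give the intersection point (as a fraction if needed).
Yes; intersection at (19/21, 5/12) (t = 65/84 on AB, s = 41/84 on CD)

Parametrize AB as A + t(B − A) = (4 + -4 t, -5 + 7 t) and CD as C + s(D − C) = (-3 + 8 s, -3 + 7 s). Solve the linear system for (t, s). Determinant = 84 ≠ 0, so a unique intersection of the containing lines exists. Solution: t = 65/84, s = 41/84 — both in [0, 1], so the segments cross. Intersection point: (19/21, 5/12).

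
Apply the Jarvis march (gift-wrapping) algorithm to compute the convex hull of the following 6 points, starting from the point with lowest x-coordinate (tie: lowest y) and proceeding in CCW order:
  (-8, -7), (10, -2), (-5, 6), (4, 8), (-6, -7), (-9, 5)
Hull (CCW) = [(-9, 5), (-8, -7), (-6, -7), (10, -2), (4, 8), (-5, 6)]

Jarvis march: at each step, from the current hull vertex p, select the next vertex q as the point such that every other point lies strictly to the left of (or on) the directed line p → q. (Equivalently: for every other point r, the cross product (q − p) × (r − p) ≥ 0.)
Starting point (lowest x, tie lowest y): (-9, 5). Wrap until returning to start. Resulting hull: (-9, 5), (-8, -7), (-6, -7), (10, -2), (4, 8), (-5, 6).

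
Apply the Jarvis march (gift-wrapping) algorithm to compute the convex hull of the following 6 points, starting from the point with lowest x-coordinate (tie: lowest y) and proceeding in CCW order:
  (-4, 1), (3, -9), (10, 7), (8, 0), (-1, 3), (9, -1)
Hull (CCW) = [(-4, 1), (3, -9), (9, -1), (10, 7), (-1, 3)]

Jarvis march: at each step, from the current hull vertex p, select the next vertex q as the point such that every other point lies strictly to the left of (or on) the directed line p → q. (Equivalently: for every other point r, the cross product (q − p) × (r − p) ≥ 0.)
Starting point (lowest x, tie lowest y): (-4, 1). Wrap until returning to start. Resulting hull: (-4, 1), (3, -9), (9, -1), (10, 7), (-1, 3).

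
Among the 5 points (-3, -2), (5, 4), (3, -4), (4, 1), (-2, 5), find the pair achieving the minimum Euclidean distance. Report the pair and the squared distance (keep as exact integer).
Pair = ((5, 4), (4, 1)); squared distance = 10

Compute all C(5, 2) = 10 pairwise squared distances (x_i − x_j)² + (y_i − y_j)². The minimum is 10, attained by the pair ((5, 4), (4, 1)).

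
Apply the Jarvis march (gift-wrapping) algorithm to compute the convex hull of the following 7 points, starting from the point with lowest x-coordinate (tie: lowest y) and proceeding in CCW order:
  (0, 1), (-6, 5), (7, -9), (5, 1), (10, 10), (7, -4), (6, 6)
Hull (CCW) = [(-6, 5), (7, -9), (10, 10)]

Jarvis march: at each step, from the current hull vertex p, select the next vertex q as the point such that every other point lies strictly to the left of (or on) the directed line p → q. (Equivalently: for every other point r, the cross product (q − p) × (r − p) ≥ 0.)
Starting point (lowest x, tie lowest y): (-6, 5). Wrap until returning to start. Resulting hull: (-6, 5), (7, -9), (10, 10).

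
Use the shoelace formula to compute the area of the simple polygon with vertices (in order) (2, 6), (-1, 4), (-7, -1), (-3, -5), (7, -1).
Area = 157/2

Shoelace formula: Area = (1/2) |Σ_i (x_i · y_{i+1} − x_{i+1} · y_i)| (indices mod n). Compute each cross term:
  (2)(4) − (-1)(6) = 14
  (-1)(-1) − (-7)(4) = 29
  (-7)(-5) − (-3)(-1) = 32
  (-3)(-1) − (7)(-5) = 38
  (7)(6) − (2)(-1) = 44
Sum = 157, so (signed) Area = 157/2 = 157/2, |Area| = 157/2.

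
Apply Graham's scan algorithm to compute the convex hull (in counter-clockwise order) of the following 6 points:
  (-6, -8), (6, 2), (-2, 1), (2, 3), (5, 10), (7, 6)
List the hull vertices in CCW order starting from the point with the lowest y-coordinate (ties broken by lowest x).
Hull (CCW) = [(-6, -8), (6, 2), (7, 6), (5, 10), (-2, 1)]

Graham scan procedure:
  1. Find the pivot p₀ = point with lowest y (tie → lowest x): (-6, -8).
  2. Sort the remaining points by polar angle around p₀.
  3. Walk through sorted points, maintaining a stack; pop the top while the last three entries make a non-left turn (cross product ≤ 0).
  4. Final stack is the convex hull in CCW order: (-6, -8), (6, 2), (7, 6), (5, 10), (-2, 1).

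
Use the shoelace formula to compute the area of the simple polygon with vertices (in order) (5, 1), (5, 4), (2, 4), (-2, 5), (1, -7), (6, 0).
Area = 51

Shoelace formula: Area = (1/2) |Σ_i (x_i · y_{i+1} − x_{i+1} · y_i)| (indices mod n). Compute each cross term:
  (5)(4) − (5)(1) = 15
  (5)(4) − (2)(4) = 12
  (2)(5) − (-2)(4) = 18
  (-2)(-7) − (1)(5) = 9
  (1)(0) − (6)(-7) = 42
  (6)(1) − (5)(0) = 6
Sum = 102, so (signed) Area = 102/2 = 51, |Area| = 51.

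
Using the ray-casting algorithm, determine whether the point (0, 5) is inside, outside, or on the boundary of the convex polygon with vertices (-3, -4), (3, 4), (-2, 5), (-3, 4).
The point (0, 5) lies strictly outside the polygon

Cast a horizontal ray to the right from the query point and count how many polygon edges it crosses (each edge strictly once or zero times, handled with the usual half-open convention). 
Parity of crossings → even ⇒ outside.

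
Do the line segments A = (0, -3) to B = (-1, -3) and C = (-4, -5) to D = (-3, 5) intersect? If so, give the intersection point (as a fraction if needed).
No (intersection of containing lines falls outside at least one segment)

Parametrize and solve: t = 19/5, s = 1/5. At least one of these is outside [0, 1], so the segments do not intersect.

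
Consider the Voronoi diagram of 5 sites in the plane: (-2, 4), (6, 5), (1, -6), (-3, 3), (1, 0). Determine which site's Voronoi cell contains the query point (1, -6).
Nearest site = (1, -6)

The Voronoi cell of site s contains exactly those query points closer to s than to any other site. Compute squared distances from q = (1, -6) to each site:
  (1 − 1)² + (-6 − -6)² = 0
  (1 − 1)² + (0 − -6)² = 36
  (-3 − 1)² + (3 − -6)² = 97
  (-2 − 1)² + (4 − -6)² = 109
  (6 − 1)² + (5 − -6)² = 146
Minimum is attained by (1, -6), so q lies in its Voronoi cell.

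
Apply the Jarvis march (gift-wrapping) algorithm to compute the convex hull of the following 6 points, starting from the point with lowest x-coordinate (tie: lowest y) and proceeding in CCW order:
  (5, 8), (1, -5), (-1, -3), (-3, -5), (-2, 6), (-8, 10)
Hull (CCW) = [(-8, 10), (-3, -5), (1, -5), (5, 8)]

Jarvis march: at each step, from the current hull vertex p, select the next vertex q as the point such that every other point lies strictly to the left of (or on) the directed line p → q. (Equivalently: for every other point r, the cross product (q − p) × (r − p) ≥ 0.)
Starting point (lowest x, tie lowest y): (-8, 10). Wrap until returning to start. Resulting hull: (-8, 10), (-3, -5), (1, -5), (5, 8).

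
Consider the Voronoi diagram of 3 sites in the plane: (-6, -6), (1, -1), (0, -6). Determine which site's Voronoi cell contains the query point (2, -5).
Nearest site = (0, -6)

The Voronoi cell of site s contains exactly those query points closer to s than to any other site. Compute squared distances from q = (2, -5) to each site:
  (0 − 2)² + (-6 − -5)² = 5
  (1 − 2)² + (-1 − -5)² = 17
  (-6 − 2)² + (-6 − -5)² = 65
Minimum is attained by (0, -6), so q lies in its Voronoi cell.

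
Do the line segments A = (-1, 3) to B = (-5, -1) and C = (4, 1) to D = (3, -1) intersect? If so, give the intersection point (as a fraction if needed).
No (intersection of containing lines falls outside at least one segment)

Parametrize and solve: t = -3, s = -7. At least one of these is outside [0, 1], so the segments do not intersect.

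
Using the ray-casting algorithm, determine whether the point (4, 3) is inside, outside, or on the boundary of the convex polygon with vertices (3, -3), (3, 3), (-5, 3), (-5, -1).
The point (4, 3) lies strictly outside the polygon

Cast a horizontal ray to the right from the query point and count how many polygon edges it crosses (each edge strictly once or zero times, handled with the usual half-open convention). 
Parity of crossings → even ⇒ outside.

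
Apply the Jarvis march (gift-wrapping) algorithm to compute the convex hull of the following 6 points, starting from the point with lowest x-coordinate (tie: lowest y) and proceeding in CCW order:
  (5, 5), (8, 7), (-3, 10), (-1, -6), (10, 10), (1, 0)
Hull (CCW) = [(-3, 10), (-1, -6), (8, 7), (10, 10)]

Jarvis march: at each step, from the current hull vertex p, select the next vertex q as the point such that every other point lies strictly to the left of (or on) the directed line p → q. (Equivalently: for every other point r, the cross product (q − p) × (r − p) ≥ 0.)
Starting point (lowest x, tie lowest y): (-3, 10). Wrap until returning to start. Resulting hull: (-3, 10), (-1, -6), (8, 7), (10, 10).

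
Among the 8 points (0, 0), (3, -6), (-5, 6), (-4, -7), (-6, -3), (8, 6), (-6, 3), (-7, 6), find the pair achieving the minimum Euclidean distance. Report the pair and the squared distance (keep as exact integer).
Pair = ((-5, 6), (-7, 6)); squared distance = 4

Compute all C(8, 2) = 28 pairwise squared distances (x_i − x_j)² + (y_i − y_j)². The minimum is 4, attained by the pair ((-5, 6), (-7, 6)).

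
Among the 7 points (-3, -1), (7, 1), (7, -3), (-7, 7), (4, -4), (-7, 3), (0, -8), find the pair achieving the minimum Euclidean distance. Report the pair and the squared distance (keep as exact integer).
Pair = ((7, -3), (4, -4)); squared distance = 10

Compute all C(7, 2) = 21 pairwise squared distances (x_i − x_j)² + (y_i − y_j)². The minimum is 10, attained by the pair ((7, -3), (4, -4)).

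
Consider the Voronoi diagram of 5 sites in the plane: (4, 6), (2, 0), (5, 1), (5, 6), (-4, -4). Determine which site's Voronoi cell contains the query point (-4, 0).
Nearest site = (-4, -4)

The Voronoi cell of site s contains exactly those query points closer to s than to any other site. Compute squared distances from q = (-4, 0) to each site:
  (-4 − -4)² + (-4 − 0)² = 16
  (2 − -4)² + (0 − 0)² = 36
  (5 − -4)² + (1 − 0)² = 82
  (4 − -4)² + (6 − 0)² = 100
  (5 − -4)² + (6 − 0)² = 117
Minimum is attained by (-4, -4), so q lies in its Voronoi cell.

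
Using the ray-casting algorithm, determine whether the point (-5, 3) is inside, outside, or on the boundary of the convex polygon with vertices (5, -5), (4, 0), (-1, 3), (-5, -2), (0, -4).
The point (-5, 3) lies strictly outside the polygon

Cast a horizontal ray to the right from the query point and count how many polygon edges it crosses (each edge strictly once or zero times, handled with the usual half-open convention). 
Parity of crossings → even ⇒ outside.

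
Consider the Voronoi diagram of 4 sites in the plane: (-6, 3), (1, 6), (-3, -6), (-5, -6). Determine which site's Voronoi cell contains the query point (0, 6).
Nearest site = (1, 6)

The Voronoi cell of site s contains exactly those query points closer to s than to any other site. Compute squared distances from q = (0, 6) to each site:
  (1 − 0)² + (6 − 6)² = 1
  (-6 − 0)² + (3 − 6)² = 45
  (-3 − 0)² + (-6 − 6)² = 153
  (-5 − 0)² + (-6 − 6)² = 169
Minimum is attained by (1, 6), so q lies in its Voronoi cell.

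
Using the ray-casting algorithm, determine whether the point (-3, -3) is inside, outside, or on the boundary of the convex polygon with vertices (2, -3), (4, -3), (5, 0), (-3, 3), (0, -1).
The point (-3, -3) lies strictly outside the polygon

Cast a horizontal ray to the right from the query point and count how many polygon edges it crosses (each edge strictly once or zero times, handled with the usual half-open convention). 
Parity of crossings → even ⇒ outside.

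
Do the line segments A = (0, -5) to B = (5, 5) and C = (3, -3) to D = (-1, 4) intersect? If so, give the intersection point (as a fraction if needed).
Yes; intersection at (29/15, -17/15) (t = 29/75 on AB, s = 4/15 on CD)

Parametrize AB as A + t(B − A) = (0 + 5 t, -5 + 10 t) and CD as C + s(D − C) = (3 + -4 s, -3 + 7 s). Solve the linear system for (t, s). Determinant = -75 ≠ 0, so a unique intersection of the containing lines exists. Solution: t = 29/75, s = 4/15 — both in [0, 1], so the segments cross. Intersection point: (29/15, -17/15).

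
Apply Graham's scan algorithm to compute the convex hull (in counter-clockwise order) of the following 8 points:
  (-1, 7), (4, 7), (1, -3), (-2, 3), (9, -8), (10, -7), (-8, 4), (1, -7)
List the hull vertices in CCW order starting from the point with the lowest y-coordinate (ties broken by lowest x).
Hull (CCW) = [(9, -8), (10, -7), (4, 7), (-1, 7), (-8, 4), (1, -7)]

Graham scan procedure:
  1. Find the pivot p₀ = point with lowest y (tie → lowest x): (9, -8).
  2. Sort the remaining points by polar angle around p₀.
  3. Walk through sorted points, maintaining a stack; pop the top while the last three entries make a non-left turn (cross product ≤ 0).
  4. Final stack is the convex hull in CCW order: (9, -8), (10, -7), (4, 7), (-1, 7), (-8, 4), (1, -7).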